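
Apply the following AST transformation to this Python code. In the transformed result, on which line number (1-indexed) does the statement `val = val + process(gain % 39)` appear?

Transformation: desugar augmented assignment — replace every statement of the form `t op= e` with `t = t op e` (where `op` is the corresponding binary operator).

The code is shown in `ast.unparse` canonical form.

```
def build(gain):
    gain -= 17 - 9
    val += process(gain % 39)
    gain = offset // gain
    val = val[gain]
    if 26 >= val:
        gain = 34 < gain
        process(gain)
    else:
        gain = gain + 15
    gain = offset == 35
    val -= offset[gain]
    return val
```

Transformed code:
def build(gain):
    gain = gain - (17 - 9)
    val = val + process(gain % 39)
    gain = offset // gain
    val = val[gain]
    if 26 >= val:
        gain = 34 < gain
        process(gain)
    else:
        gain = gain + 15
    gain = offset == 35
    val = val - offset[gain]
    return val

3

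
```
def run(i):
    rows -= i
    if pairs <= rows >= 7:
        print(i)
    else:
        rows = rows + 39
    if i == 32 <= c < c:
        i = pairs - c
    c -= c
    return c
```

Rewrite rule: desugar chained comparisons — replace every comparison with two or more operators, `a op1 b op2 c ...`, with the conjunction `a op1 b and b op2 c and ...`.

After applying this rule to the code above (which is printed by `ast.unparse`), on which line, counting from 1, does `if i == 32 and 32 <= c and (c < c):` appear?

Transformed code:
def run(i):
    rows -= i
    if pairs <= rows and rows >= 7:
        print(i)
    else:
        rows = rows + 39
    if i == 32 and 32 <= c and (c < c):
        i = pairs - c
    c -= c
    return c

7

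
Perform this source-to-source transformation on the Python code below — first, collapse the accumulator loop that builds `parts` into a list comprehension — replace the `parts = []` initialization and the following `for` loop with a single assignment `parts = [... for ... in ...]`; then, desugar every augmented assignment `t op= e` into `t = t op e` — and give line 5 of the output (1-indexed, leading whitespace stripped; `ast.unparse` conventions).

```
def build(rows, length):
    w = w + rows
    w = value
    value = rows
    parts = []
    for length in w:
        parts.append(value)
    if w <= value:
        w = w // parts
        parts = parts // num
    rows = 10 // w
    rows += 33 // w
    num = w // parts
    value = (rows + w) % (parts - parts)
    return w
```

Transformed code:
def build(rows, length):
    w = w + rows
    w = value
    value = rows
    parts = [value for length in w]
    if w <= value:
        w = w // parts
        parts = parts // num
    rows = 10 // w
    rows = rows + 33 // w
    num = w // parts
    value = (rows + w) % (parts - parts)
    return w

parts = [value for length in w]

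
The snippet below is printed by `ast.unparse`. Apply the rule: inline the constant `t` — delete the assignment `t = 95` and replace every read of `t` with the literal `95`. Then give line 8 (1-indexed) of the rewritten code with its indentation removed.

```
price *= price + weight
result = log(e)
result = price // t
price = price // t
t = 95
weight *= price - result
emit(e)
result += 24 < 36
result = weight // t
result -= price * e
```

Transformed code:
price *= price + weight
result = log(e)
result = price // 95
price = price // 95
weight *= price - result
emit(e)
result += 24 < 36
result = weight // 95
result -= price * e

result = weight // 95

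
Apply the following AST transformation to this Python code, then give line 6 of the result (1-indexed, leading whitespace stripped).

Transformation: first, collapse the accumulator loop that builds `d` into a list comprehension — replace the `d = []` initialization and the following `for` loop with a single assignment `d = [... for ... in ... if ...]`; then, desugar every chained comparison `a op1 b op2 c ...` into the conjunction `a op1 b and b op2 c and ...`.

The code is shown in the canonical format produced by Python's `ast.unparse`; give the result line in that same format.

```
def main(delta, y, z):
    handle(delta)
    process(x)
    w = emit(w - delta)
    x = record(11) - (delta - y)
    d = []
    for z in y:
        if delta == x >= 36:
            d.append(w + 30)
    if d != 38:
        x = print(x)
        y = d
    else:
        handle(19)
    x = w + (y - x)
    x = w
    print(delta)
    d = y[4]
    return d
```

d = [w + 30 for z in y if delta == x and x >= 36]

Transformed code:
def main(delta, y, z):
    handle(delta)
    process(x)
    w = emit(w - delta)
    x = record(11) - (delta - y)
    d = [w + 30 for z in y if delta == x and x >= 36]
    if d != 38:
        x = print(x)
        y = d
    else:
        handle(19)
    x = w + (y - x)
    x = w
    print(delta)
    d = y[4]
    return d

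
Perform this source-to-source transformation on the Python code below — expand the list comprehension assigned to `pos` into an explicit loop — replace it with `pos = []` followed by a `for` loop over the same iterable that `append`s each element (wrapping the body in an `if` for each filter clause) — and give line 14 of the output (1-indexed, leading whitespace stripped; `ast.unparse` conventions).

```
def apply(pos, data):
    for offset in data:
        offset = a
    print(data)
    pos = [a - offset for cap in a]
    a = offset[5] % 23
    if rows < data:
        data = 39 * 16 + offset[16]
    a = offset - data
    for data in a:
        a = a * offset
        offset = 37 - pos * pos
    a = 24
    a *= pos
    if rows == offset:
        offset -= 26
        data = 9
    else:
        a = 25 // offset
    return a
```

Transformed code:
def apply(pos, data):
    for offset in data:
        offset = a
    print(data)
    pos = []
    for cap in a:
        pos.append(a - offset)
    a = offset[5] % 23
    if rows < data:
        data = 39 * 16 + offset[16]
    a = offset - data
    for data in a:
        a = a * offset
        offset = 37 - pos * pos
    a = 24
    a *= pos
    if rows == offset:
        offset -= 26
        data = 9
    else:
        a = 25 // offset
    return a

offset = 37 - pos * pos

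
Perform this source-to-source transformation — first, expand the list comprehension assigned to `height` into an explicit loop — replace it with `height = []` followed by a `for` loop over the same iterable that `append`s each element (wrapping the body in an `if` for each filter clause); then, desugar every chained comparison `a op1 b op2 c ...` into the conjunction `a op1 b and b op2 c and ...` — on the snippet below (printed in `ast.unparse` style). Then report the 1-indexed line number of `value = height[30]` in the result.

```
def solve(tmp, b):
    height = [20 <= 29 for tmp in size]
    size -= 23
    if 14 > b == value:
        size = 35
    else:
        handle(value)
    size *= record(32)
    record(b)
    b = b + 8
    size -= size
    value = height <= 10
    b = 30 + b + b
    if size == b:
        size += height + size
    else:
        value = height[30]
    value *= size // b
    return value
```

Transformed code:
def solve(tmp, b):
    height = []
    for tmp in size:
        height.append(20 <= 29)
    size -= 23
    if 14 > b and b == value:
        size = 35
    else:
        handle(value)
    size *= record(32)
    record(b)
    b = b + 8
    size -= size
    value = height <= 10
    b = 30 + b + b
    if size == b:
        size += height + size
    else:
        value = height[30]
    value *= size // b
    return value

19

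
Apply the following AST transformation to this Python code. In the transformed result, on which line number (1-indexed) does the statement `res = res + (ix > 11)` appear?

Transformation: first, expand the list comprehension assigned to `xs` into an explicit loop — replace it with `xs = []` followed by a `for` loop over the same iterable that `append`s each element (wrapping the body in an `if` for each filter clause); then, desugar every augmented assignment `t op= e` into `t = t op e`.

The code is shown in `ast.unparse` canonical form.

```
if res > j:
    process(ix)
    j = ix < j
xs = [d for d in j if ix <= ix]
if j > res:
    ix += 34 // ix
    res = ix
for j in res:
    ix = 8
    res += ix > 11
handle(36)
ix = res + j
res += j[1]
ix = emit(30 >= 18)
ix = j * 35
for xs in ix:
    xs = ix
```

Transformed code:
if res > j:
    process(ix)
    j = ix < j
xs = []
for d in j:
    if ix <= ix:
        xs.append(d)
if j > res:
    ix = ix + 34 // ix
    res = ix
for j in res:
    ix = 8
    res = res + (ix > 11)
handle(36)
ix = res + j
res = res + j[1]
ix = emit(30 >= 18)
ix = j * 35
for xs in ix:
    xs = ix

13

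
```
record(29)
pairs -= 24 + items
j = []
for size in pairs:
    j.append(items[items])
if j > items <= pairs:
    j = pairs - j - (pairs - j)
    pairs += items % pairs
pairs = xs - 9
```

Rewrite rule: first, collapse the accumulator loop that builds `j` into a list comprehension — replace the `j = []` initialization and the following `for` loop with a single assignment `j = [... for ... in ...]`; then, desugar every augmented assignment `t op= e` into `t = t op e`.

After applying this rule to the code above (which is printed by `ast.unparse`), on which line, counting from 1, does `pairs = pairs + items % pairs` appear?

Transformed code:
record(29)
pairs = pairs - (24 + items)
j = [items[items] for size in pairs]
if j > items <= pairs:
    j = pairs - j - (pairs - j)
    pairs = pairs + items % pairs
pairs = xs - 9

6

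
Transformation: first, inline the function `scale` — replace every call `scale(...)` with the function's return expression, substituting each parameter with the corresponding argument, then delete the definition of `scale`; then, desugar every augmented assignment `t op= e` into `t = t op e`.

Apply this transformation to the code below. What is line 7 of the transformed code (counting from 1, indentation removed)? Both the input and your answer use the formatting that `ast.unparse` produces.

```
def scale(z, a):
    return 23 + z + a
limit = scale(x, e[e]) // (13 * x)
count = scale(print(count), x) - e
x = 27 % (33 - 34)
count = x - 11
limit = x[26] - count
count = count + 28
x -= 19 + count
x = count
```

x = x - (19 + count)

Transformed code:
limit = (23 + x + e[e]) // (13 * x)
count = 23 + print(count) + x - e
x = 27 % (33 - 34)
count = x - 11
limit = x[26] - count
count = count + 28
x = x - (19 + count)
x = count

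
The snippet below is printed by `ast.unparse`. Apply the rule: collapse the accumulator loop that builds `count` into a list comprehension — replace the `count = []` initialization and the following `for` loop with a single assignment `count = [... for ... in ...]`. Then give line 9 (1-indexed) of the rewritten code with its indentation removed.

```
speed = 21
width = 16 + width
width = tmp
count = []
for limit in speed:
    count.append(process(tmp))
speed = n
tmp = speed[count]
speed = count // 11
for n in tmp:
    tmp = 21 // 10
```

Transformed code:
speed = 21
width = 16 + width
width = tmp
count = [process(tmp) for limit in speed]
speed = n
tmp = speed[count]
speed = count // 11
for n in tmp:
    tmp = 21 // 10

tmp = 21 // 10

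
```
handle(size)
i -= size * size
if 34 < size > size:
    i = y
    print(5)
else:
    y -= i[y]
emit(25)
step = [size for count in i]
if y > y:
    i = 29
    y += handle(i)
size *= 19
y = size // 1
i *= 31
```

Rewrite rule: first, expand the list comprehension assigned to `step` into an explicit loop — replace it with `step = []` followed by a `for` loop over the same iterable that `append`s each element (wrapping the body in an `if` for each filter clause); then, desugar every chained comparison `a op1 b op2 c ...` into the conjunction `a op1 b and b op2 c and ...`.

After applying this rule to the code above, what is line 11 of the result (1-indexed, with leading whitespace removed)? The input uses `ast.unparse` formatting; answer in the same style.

step.append(size)

Transformed code:
handle(size)
i -= size * size
if 34 < size and size > size:
    i = y
    print(5)
else:
    y -= i[y]
emit(25)
step = []
for count in i:
    step.append(size)
if y > y:
    i = 29
    y += handle(i)
size *= 19
y = size // 1
i *= 31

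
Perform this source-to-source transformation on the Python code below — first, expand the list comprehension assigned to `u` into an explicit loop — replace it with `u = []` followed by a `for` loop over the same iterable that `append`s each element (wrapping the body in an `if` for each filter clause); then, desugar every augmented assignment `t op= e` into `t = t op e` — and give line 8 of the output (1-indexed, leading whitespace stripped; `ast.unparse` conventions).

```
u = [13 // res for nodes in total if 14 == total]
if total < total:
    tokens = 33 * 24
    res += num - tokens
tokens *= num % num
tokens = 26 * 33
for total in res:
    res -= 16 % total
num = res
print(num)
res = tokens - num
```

tokens = tokens * (num % num)

Transformed code:
u = []
for nodes in total:
    if 14 == total:
        u.append(13 // res)
if total < total:
    tokens = 33 * 24
    res = res + (num - tokens)
tokens = tokens * (num % num)
tokens = 26 * 33
for total in res:
    res = res - 16 % total
num = res
print(num)
res = tokens - num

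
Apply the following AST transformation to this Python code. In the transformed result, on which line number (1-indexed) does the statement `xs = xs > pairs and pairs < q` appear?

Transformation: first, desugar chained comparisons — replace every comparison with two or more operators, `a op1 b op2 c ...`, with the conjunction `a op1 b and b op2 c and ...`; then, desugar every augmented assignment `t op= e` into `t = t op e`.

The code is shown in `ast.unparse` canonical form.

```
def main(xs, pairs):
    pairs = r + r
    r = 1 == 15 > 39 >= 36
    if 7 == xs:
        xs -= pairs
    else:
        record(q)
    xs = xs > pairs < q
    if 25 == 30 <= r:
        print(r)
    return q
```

Transformed code:
def main(xs, pairs):
    pairs = r + r
    r = 1 == 15 and 15 > 39 and (39 >= 36)
    if 7 == xs:
        xs = xs - pairs
    else:
        record(q)
    xs = xs > pairs and pairs < q
    if 25 == 30 and 30 <= r:
        print(r)
    return q

8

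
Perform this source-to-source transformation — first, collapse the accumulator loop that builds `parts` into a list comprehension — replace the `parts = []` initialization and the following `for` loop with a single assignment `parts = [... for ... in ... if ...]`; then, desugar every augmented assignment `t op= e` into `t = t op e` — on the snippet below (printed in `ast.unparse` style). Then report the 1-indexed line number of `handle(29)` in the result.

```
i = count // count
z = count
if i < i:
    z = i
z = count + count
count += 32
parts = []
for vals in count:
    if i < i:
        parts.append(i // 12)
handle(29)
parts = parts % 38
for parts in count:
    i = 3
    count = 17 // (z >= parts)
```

Transformed code:
i = count // count
z = count
if i < i:
    z = i
z = count + count
count = count + 32
parts = [i // 12 for vals in count if i < i]
handle(29)
parts = parts % 38
for parts in count:
    i = 3
    count = 17 // (z >= parts)

8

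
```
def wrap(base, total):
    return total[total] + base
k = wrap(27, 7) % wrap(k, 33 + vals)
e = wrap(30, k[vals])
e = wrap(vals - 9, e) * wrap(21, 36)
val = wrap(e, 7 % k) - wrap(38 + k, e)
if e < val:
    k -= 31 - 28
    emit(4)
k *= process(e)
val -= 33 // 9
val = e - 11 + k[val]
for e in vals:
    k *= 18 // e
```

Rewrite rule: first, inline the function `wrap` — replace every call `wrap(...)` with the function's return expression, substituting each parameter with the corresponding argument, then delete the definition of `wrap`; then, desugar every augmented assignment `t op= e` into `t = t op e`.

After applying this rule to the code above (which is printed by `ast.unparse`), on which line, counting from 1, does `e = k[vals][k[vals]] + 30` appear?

2

Transformed code:
k = (7[7] + 27) % ((33 + vals)[33 + vals] + k)
e = k[vals][k[vals]] + 30
e = (e[e] + (vals - 9)) * (36[36] + 21)
val = (7 % k)[7 % k] + e - (e[e] + (38 + k))
if e < val:
    k = k - (31 - 28)
    emit(4)
k = k * process(e)
val = val - 33 // 9
val = e - 11 + k[val]
for e in vals:
    k = k * (18 // e)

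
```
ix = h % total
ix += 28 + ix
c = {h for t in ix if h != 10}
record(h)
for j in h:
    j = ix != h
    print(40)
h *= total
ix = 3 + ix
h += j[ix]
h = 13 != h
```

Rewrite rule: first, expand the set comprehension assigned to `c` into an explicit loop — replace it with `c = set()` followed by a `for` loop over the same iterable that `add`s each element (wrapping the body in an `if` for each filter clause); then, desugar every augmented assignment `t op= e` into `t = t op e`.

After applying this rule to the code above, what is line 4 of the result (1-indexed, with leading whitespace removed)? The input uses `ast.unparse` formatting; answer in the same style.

Transformed code:
ix = h % total
ix = ix + (28 + ix)
c = set()
for t in ix:
    if h != 10:
        c.add(h)
record(h)
for j in h:
    j = ix != h
    print(40)
h = h * total
ix = 3 + ix
h = h + j[ix]
h = 13 != h

for t in ix:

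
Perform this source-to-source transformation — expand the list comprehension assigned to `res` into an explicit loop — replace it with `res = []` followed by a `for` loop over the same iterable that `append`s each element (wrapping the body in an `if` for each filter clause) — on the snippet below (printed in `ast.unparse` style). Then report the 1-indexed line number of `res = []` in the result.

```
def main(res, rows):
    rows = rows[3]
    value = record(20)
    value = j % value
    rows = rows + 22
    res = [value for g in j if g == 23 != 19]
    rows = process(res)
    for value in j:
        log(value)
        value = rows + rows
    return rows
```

6

Transformed code:
def main(res, rows):
    rows = rows[3]
    value = record(20)
    value = j % value
    rows = rows + 22
    res = []
    for g in j:
        if g == 23 != 19:
            res.append(value)
    rows = process(res)
    for value in j:
        log(value)
        value = rows + rows
    return rows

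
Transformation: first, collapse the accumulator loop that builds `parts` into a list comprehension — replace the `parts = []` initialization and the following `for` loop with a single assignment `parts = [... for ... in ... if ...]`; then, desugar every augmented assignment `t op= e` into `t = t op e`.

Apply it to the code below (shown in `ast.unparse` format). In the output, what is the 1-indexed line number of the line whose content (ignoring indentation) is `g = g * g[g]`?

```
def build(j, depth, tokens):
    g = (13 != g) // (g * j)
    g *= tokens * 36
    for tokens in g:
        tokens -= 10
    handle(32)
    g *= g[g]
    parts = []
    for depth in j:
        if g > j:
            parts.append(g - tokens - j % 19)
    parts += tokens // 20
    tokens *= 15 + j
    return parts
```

Transformed code:
def build(j, depth, tokens):
    g = (13 != g) // (g * j)
    g = g * (tokens * 36)
    for tokens in g:
        tokens = tokens - 10
    handle(32)
    g = g * g[g]
    parts = [g - tokens - j % 19 for depth in j if g > j]
    parts = parts + tokens // 20
    tokens = tokens * (15 + j)
    return parts

7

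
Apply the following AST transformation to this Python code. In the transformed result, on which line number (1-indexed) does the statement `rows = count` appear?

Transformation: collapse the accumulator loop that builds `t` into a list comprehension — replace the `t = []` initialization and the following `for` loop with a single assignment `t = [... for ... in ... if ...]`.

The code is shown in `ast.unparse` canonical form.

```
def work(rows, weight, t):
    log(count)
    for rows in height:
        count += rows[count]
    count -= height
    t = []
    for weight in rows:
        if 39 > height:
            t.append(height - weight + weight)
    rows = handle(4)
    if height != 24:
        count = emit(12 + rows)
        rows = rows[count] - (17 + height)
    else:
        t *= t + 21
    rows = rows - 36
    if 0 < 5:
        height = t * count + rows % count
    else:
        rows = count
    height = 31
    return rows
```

Transformed code:
def work(rows, weight, t):
    log(count)
    for rows in height:
        count += rows[count]
    count -= height
    t = [height - weight + weight for weight in rows if 39 > height]
    rows = handle(4)
    if height != 24:
        count = emit(12 + rows)
        rows = rows[count] - (17 + height)
    else:
        t *= t + 21
    rows = rows - 36
    if 0 < 5:
        height = t * count + rows % count
    else:
        rows = count
    height = 31
    return rows

17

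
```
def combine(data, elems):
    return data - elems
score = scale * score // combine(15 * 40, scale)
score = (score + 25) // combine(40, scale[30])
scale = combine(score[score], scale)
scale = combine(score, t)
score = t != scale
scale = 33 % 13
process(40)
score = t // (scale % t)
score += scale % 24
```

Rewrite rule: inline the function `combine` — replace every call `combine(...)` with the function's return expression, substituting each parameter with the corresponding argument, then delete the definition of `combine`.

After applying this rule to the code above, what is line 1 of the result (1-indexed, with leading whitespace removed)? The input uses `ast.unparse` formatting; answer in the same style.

score = scale * score // (15 * 40 - scale)

Transformed code:
score = scale * score // (15 * 40 - scale)
score = (score + 25) // (40 - scale[30])
scale = score[score] - scale
scale = score - t
score = t != scale
scale = 33 % 13
process(40)
score = t // (scale % t)
score += scale % 24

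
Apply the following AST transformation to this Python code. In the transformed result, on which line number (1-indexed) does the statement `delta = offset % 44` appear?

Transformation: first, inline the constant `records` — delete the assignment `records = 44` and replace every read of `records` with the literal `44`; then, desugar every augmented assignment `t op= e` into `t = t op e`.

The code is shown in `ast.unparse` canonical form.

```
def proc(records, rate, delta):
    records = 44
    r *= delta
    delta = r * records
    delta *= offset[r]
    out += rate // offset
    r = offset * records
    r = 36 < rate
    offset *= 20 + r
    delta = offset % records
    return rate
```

Transformed code:
def proc(records, rate, delta):
    r = r * delta
    delta = r * 44
    delta = delta * offset[r]
    out = out + rate // offset
    r = offset * 44
    r = 36 < rate
    offset = offset * (20 + r)
    delta = offset % 44
    return rate

9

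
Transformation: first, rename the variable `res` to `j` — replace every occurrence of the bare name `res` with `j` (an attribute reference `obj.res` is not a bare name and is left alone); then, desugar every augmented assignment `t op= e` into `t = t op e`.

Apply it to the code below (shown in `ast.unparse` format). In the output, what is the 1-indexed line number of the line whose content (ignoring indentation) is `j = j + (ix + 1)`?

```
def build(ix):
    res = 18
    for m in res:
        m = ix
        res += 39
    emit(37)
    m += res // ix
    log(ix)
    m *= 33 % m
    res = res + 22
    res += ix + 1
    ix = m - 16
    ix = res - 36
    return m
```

11

Transformed code:
def build(ix):
    j = 18
    for m in j:
        m = ix
        j = j + 39
    emit(37)
    m = m + j // ix
    log(ix)
    m = m * (33 % m)
    j = j + 22
    j = j + (ix + 1)
    ix = m - 16
    ix = j - 36
    return m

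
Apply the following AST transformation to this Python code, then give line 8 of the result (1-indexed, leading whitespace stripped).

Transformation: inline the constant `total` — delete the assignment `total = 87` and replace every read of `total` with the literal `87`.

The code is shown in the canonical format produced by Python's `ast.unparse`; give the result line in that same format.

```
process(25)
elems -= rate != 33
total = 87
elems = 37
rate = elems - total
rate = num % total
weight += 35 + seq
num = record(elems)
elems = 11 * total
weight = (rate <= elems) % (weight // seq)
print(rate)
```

elems = 11 * 87

Transformed code:
process(25)
elems -= rate != 33
elems = 37
rate = elems - 87
rate = num % 87
weight += 35 + seq
num = record(elems)
elems = 11 * 87
weight = (rate <= elems) % (weight // seq)
print(rate)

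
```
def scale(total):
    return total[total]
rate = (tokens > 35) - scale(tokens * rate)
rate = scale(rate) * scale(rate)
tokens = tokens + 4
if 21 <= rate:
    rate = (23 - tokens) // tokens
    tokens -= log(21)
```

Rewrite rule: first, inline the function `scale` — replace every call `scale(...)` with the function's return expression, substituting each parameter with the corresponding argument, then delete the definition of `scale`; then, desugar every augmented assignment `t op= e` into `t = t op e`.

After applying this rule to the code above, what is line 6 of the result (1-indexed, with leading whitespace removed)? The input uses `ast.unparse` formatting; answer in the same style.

Transformed code:
rate = (tokens > 35) - (tokens * rate)[tokens * rate]
rate = rate[rate] * rate[rate]
tokens = tokens + 4
if 21 <= rate:
    rate = (23 - tokens) // tokens
    tokens = tokens - log(21)

tokens = tokens - log(21)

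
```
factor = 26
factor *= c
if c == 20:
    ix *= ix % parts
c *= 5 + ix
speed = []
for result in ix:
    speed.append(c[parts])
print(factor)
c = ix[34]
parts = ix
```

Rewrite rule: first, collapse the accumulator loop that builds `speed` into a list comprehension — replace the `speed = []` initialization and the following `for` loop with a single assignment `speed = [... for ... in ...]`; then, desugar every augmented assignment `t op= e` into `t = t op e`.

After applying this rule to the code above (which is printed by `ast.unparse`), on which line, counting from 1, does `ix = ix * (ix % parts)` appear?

Transformed code:
factor = 26
factor = factor * c
if c == 20:
    ix = ix * (ix % parts)
c = c * (5 + ix)
speed = [c[parts] for result in ix]
print(factor)
c = ix[34]
parts = ix

4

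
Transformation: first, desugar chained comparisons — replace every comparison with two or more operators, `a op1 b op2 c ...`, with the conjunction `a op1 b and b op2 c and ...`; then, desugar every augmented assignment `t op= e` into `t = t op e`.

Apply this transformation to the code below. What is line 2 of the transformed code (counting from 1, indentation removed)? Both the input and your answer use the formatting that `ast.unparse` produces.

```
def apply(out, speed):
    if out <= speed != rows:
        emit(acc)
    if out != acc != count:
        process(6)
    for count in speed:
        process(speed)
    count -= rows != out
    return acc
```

if out <= speed and speed != rows:

Transformed code:
def apply(out, speed):
    if out <= speed and speed != rows:
        emit(acc)
    if out != acc and acc != count:
        process(6)
    for count in speed:
        process(speed)
    count = count - (rows != out)
    return acc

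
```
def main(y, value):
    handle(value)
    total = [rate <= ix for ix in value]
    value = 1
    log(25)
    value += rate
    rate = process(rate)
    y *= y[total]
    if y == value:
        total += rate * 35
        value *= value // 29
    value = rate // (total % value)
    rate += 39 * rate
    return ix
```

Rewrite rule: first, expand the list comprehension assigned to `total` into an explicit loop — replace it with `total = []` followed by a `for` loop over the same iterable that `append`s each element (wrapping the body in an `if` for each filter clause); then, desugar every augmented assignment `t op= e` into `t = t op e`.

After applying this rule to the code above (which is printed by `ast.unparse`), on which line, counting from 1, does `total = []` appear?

3

Transformed code:
def main(y, value):
    handle(value)
    total = []
    for ix in value:
        total.append(rate <= ix)
    value = 1
    log(25)
    value = value + rate
    rate = process(rate)
    y = y * y[total]
    if y == value:
        total = total + rate * 35
        value = value * (value // 29)
    value = rate // (total % value)
    rate = rate + 39 * rate
    return ix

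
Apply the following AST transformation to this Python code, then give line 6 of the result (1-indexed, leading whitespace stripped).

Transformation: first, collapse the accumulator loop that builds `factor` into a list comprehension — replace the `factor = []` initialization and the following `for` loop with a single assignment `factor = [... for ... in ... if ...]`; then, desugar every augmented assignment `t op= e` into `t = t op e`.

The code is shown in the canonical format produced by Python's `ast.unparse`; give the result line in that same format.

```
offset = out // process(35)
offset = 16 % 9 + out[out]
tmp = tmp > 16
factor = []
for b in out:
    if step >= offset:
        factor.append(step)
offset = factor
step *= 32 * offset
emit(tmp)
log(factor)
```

Transformed code:
offset = out // process(35)
offset = 16 % 9 + out[out]
tmp = tmp > 16
factor = [step for b in out if step >= offset]
offset = factor
step = step * (32 * offset)
emit(tmp)
log(factor)

step = step * (32 * offset)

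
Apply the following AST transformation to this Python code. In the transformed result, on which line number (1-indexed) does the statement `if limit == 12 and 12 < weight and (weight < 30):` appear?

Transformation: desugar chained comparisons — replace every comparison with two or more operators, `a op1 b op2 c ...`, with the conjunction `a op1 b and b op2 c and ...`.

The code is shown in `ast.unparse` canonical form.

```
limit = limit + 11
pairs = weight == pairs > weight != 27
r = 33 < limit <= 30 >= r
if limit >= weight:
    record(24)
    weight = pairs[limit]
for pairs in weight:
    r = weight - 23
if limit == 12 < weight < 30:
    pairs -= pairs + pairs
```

Transformed code:
limit = limit + 11
pairs = weight == pairs and pairs > weight and (weight != 27)
r = 33 < limit and limit <= 30 and (30 >= r)
if limit >= weight:
    record(24)
    weight = pairs[limit]
for pairs in weight:
    r = weight - 23
if limit == 12 and 12 < weight and (weight < 30):
    pairs -= pairs + pairs

9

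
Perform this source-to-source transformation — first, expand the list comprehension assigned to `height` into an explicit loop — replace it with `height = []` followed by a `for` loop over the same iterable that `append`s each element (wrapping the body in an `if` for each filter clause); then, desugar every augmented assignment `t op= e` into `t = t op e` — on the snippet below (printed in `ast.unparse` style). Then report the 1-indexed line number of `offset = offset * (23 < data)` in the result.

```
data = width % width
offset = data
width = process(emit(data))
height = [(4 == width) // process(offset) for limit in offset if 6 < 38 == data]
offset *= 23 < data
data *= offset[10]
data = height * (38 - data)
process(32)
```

8

Transformed code:
data = width % width
offset = data
width = process(emit(data))
height = []
for limit in offset:
    if 6 < 38 == data:
        height.append((4 == width) // process(offset))
offset = offset * (23 < data)
data = data * offset[10]
data = height * (38 - data)
process(32)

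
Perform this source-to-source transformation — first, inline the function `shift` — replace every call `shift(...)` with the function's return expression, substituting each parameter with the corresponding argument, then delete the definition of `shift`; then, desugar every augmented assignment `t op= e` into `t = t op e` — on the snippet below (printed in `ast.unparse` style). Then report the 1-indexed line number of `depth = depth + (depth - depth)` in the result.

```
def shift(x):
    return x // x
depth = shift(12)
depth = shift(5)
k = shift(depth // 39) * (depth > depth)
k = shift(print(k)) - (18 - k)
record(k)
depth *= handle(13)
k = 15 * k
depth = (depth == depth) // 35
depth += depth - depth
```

Transformed code:
depth = 12 // 12
depth = 5 // 5
k = depth // 39 // (depth // 39) * (depth > depth)
k = print(k) // print(k) - (18 - k)
record(k)
depth = depth * handle(13)
k = 15 * k
depth = (depth == depth) // 35
depth = depth + (depth - depth)

9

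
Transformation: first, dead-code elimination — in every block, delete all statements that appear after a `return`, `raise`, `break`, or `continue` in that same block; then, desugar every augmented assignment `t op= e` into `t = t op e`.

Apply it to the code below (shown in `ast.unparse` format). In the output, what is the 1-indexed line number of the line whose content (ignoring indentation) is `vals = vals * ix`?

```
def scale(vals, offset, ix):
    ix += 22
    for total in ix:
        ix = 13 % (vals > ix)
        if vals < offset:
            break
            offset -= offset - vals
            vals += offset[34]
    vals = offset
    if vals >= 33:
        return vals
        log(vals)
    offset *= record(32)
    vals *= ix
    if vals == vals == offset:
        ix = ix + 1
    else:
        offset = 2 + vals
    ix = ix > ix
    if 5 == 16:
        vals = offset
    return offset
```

Transformed code:
def scale(vals, offset, ix):
    ix = ix + 22
    for total in ix:
        ix = 13 % (vals > ix)
        if vals < offset:
            break
    vals = offset
    if vals >= 33:
        return vals
    offset = offset * record(32)
    vals = vals * ix
    if vals == vals == offset:
        ix = ix + 1
    else:
        offset = 2 + vals
    ix = ix > ix
    if 5 == 16:
        vals = offset
    return offset

11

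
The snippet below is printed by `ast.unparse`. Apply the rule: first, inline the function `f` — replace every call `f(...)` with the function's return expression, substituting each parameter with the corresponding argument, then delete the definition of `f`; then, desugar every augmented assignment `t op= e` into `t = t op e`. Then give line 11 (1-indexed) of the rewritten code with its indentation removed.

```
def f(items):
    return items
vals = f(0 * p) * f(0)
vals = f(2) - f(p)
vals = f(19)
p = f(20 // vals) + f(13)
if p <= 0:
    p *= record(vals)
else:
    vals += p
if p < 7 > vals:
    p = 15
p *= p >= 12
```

Transformed code:
vals = 0 * p * 0
vals = 2 - p
vals = 19
p = 20 // vals + 13
if p <= 0:
    p = p * record(vals)
else:
    vals = vals + p
if p < 7 > vals:
    p = 15
p = p * (p >= 12)

p = p * (p >= 12)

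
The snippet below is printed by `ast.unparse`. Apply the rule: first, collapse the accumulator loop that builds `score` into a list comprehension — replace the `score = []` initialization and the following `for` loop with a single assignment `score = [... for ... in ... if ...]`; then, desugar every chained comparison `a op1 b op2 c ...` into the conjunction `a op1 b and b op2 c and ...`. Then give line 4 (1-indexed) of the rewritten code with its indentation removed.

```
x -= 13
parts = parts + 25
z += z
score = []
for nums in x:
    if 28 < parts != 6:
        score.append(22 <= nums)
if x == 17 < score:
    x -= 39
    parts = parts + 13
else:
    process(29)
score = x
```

score = [22 <= nums for nums in x if 28 < parts and parts != 6]

Transformed code:
x -= 13
parts = parts + 25
z += z
score = [22 <= nums for nums in x if 28 < parts and parts != 6]
if x == 17 and 17 < score:
    x -= 39
    parts = parts + 13
else:
    process(29)
score = x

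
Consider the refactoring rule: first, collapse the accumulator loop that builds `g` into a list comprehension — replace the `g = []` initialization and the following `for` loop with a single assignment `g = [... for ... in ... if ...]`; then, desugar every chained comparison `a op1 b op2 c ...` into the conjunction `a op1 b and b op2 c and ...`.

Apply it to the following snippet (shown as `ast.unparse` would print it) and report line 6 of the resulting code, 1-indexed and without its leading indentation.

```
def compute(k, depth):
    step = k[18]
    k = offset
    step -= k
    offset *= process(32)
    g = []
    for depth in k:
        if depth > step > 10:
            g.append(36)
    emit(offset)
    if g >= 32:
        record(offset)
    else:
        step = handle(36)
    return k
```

g = [36 for depth in k if depth > step and step > 10]

Transformed code:
def compute(k, depth):
    step = k[18]
    k = offset
    step -= k
    offset *= process(32)
    g = [36 for depth in k if depth > step and step > 10]
    emit(offset)
    if g >= 32:
        record(offset)
    else:
        step = handle(36)
    return k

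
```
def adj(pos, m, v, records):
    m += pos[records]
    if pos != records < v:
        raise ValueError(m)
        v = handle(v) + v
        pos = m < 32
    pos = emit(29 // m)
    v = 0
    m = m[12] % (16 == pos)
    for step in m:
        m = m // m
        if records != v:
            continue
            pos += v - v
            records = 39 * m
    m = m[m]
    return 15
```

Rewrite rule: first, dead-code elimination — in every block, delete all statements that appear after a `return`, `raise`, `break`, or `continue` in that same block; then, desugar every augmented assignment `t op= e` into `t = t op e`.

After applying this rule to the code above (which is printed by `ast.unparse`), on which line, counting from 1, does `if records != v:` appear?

Transformed code:
def adj(pos, m, v, records):
    m = m + pos[records]
    if pos != records < v:
        raise ValueError(m)
    pos = emit(29 // m)
    v = 0
    m = m[12] % (16 == pos)
    for step in m:
        m = m // m
        if records != v:
            continue
    m = m[m]
    return 15

10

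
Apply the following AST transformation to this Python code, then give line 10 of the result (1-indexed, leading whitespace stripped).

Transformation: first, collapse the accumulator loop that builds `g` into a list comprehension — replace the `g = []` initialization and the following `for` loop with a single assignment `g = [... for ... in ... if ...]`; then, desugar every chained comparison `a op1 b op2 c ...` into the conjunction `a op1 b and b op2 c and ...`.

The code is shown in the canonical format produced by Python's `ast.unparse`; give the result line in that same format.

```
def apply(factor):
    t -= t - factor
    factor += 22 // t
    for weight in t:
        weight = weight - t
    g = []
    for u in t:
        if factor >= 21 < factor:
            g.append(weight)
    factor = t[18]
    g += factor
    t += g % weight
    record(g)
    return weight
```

Transformed code:
def apply(factor):
    t -= t - factor
    factor += 22 // t
    for weight in t:
        weight = weight - t
    g = [weight for u in t if factor >= 21 and 21 < factor]
    factor = t[18]
    g += factor
    t += g % weight
    record(g)
    return weight

record(g)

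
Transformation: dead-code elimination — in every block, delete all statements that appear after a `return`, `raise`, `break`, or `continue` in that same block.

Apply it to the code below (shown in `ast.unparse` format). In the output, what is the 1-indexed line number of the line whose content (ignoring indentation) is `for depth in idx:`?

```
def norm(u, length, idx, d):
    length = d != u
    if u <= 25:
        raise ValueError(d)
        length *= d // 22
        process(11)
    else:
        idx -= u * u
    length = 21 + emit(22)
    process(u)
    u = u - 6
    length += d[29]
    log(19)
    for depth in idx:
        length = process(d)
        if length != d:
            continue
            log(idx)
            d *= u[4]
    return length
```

12

Transformed code:
def norm(u, length, idx, d):
    length = d != u
    if u <= 25:
        raise ValueError(d)
    else:
        idx -= u * u
    length = 21 + emit(22)
    process(u)
    u = u - 6
    length += d[29]
    log(19)
    for depth in idx:
        length = process(d)
        if length != d:
            continue
    return length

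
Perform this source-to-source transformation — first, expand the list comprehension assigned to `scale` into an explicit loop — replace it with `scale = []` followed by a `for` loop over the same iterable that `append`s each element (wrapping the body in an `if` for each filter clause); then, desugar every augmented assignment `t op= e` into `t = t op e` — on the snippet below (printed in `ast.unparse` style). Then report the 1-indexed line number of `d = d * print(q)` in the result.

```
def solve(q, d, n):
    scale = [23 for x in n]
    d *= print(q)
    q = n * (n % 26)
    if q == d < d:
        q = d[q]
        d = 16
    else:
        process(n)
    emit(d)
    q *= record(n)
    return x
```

Transformed code:
def solve(q, d, n):
    scale = []
    for x in n:
        scale.append(23)
    d = d * print(q)
    q = n * (n % 26)
    if q == d < d:
        q = d[q]
        d = 16
    else:
        process(n)
    emit(d)
    q = q * record(n)
    return x

5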